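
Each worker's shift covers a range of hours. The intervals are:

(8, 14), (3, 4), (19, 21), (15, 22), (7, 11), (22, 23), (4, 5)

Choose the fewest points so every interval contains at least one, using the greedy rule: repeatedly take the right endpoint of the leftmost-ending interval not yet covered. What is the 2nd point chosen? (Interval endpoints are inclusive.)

11

By right end: [3,4]  [4,5]  [7,11]  [8,14]  [19,21]  [15,22]  [22,23]
[3,4] uncovered → point at 4; [7,11] uncovered → point at 11; [19,21] uncovered → point at 21; [22,23] uncovered → point at 23.
Points: 4, 11, 21, 23 (4 total).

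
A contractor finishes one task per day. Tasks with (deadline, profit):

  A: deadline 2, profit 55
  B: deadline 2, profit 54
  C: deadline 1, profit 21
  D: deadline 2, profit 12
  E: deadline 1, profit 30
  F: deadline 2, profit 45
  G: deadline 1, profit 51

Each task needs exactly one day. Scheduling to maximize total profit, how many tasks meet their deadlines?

Take jobs in profit order; each goes to the latest open slot no later than its deadline.
By profit: A(d2,55), B(d2,54), G(d1,51), F(d2,45), E(d1,30), C(d1,21), D(d2,12)
A→slot 2; B→slot 1; G skipped; F skipped; E skipped; C skipped; D skipped.
2 of 7 scheduled.

2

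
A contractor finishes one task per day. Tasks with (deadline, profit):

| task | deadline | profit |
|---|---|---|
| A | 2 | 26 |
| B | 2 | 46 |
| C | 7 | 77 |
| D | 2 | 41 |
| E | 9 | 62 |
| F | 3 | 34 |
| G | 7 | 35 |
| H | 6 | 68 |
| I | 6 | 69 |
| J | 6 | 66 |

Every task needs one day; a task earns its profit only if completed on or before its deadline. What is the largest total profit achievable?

464

By profit: C(d7,77), I(d6,69), H(d6,68), J(d6,66), E(d9,62), B(d2,46), D(d2,41), G(d7,35), F(d3,34), A(d2,26)
C→slot 7; I→slot 6; H→slot 5; J→slot 4; E→slot 9; B→slot 2; D→slot 1; G→slot 3; F skipped; A skipped.
Profit = 41 + 46 + 35 + 66 + 68 + 69 + 77 + 62 = 464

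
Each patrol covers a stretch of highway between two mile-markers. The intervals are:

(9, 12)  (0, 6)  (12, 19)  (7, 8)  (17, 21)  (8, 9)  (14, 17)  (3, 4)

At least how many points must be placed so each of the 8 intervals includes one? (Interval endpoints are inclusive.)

Sort by right endpoint; whenever an interval is uncovered, place a point at its right end.
Sorted: [3,4] [0,6] [7,8] [8,9] [9,12] [14,17] [12,19] [17,21]
{[3,4],[0,6]} hit by 4; {[7,8],[8,9]} hit by 8; {[9,12]} hit by 12; {[14,17],[12,19],[17,21]} hit by 17.
Points: 4, 8, 12, 17 (4 total).

4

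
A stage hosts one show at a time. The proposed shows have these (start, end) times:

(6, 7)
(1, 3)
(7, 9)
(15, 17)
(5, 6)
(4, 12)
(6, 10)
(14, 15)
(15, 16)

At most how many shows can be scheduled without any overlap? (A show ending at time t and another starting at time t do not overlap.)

6

By end time: (1,3), (5,6), (6,7), (7,9), (6,10), (4,12), (14,15), (15,16), (15,17).
Pick (1,3); next start ≥ 3 → (5,6); next start ≥ 6 → (6,7); next start ≥ 7 → (7,9); next start ≥ 9 → (14,15); next start ≥ 15 → (15,16).
Selected 6 shows.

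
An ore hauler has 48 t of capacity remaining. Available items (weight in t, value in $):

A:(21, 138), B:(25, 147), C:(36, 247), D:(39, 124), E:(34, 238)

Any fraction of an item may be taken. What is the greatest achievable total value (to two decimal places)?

334.06

Order: E (238/34=7.00) > C (247/36=6.86) > A (138/21=6.57) > B (147/25=5.88) > D (124/39=3.18)
Fill: take E (34 @ 238) → take 14/36 of C → 96.06; 48/48 used.
Total value = 334.06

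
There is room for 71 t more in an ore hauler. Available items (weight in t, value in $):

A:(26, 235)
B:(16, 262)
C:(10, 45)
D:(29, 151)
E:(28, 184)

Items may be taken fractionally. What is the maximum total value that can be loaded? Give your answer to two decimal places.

Sort by value per unit weight and fill in that order.
Order: B (262/16=16.38) > A (235/26=9.04) > E (184/28=6.57) > D (151/29=5.21) > C (45/10=4.50)
Fill: take B (16 @ 262) → take A (26 @ 235) → take E (28 @ 184) → take 1/29 of D → 5.21; 71/71 used.
Total value = 686.21

686.21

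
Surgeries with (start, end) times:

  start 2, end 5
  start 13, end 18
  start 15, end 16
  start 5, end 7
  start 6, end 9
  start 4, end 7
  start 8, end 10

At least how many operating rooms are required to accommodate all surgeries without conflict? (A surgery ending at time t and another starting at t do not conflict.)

Events (time:±→running): 2:+→1 4:+→2 5:-→1 5:+→2 6:+→3 … peak 3.

3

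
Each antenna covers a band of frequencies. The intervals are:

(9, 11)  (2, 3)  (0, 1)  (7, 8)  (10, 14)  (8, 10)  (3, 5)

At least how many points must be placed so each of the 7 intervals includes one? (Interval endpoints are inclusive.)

4

Process intervals by earliest right end; each time one isn't hit yet, stab at its right endpoint.
Sorted: [0,1] [2,3] [3,5] [7,8] [8,10] [9,11] [10,14]
{[0,1]} hit by 1; {[2,3],[3,5]} hit by 3; {[7,8],[8,10]} hit by 8; {[9,11],[10,14]} hit by 11.
Points: 1, 3, 8, 11 (4 total).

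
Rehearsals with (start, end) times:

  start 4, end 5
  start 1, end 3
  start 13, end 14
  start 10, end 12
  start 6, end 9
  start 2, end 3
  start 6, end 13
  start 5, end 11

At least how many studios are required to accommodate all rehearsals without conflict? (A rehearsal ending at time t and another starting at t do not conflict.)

3

starts: [1, 2, 4, 5, 6, 6, 10, 13]
ends:   [3, 3, 5, 9, 11, 12, 13, 14]
s1→1 s2→2 e3→1 e3→0 s4→1 e5→0 s5→1 s6→2 s6→3  — peak 3.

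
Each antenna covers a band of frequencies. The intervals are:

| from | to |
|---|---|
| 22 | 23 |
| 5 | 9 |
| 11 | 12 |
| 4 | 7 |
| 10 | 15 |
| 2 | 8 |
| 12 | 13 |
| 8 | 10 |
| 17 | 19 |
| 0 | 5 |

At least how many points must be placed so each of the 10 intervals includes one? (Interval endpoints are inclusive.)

Sorted: [0,5] [4,7] [2,8] [5,9] [8,10] [11,12] [12,13] [10,15] [17,19] [22,23]
{[0,5],[4,7],[2,8],[5,9]} hit by 5; {[8,10]} hit by 10; {[11,12],[12,13],[10,15]} hit by 12; {[17,19]} hit by 19; {[22,23]} hit by 23.
Points: 5, 10, 12, 19, 23 (5 total).

5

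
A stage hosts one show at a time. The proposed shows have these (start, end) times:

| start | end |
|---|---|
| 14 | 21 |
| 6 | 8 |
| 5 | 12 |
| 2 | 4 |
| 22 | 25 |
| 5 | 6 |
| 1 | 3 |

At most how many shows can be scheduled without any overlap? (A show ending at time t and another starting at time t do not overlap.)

5

Greedy by earliest finish: after sorting by end time, pick each interval compatible with the last pick.
Sorted by end: (1,3)  (2,4)  (5,6)  (6,8)  (5,12)  (14,21)  (22,25)
take (1,3); skip (2,4); take (5,6); take (6,8); take (14,21); take (22,25).
Selected 5 shows.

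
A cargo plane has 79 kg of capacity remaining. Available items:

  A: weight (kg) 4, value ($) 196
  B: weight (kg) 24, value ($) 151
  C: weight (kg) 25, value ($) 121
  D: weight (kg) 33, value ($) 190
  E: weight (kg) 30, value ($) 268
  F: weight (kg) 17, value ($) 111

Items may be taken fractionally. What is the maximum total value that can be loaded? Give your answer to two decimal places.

Sort by value per unit weight and fill in that order.
Order: A (196/4=49.00) > E (268/30=8.93) > F (111/17=6.53) > B (151/24=6.29) > D (190/33=5.76) > C (121/25=4.84)
Fill: take A (4 @ 196) → take E (30 @ 268) → take F (17 @ 111) → take B (24 @ 151) → take 4/33 of D → 23.03; 79/79 used.
Total value = 749.03

749.03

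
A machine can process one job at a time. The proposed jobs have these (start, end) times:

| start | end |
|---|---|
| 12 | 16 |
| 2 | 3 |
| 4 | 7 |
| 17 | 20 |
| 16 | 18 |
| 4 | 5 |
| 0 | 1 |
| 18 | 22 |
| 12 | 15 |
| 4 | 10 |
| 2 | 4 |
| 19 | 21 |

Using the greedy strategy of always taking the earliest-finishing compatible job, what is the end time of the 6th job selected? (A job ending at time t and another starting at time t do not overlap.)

21

Order by finish time; keep every interval that doesn't clash with the previous kept one.
By end time: (0,1), (2,3), (2,4), (4,5), (4,7), (4,10), (12,15), (12,16), (16,18), (17,20), (19,21), (18,22).
Pick (0,1); next start ≥ 1 → (2,3); next start ≥ 3 → (4,5); next start ≥ 5 → (12,15); next start ≥ 15 → (16,18); next start ≥ 18 → (19,21).
Selected: (0,1) (2,3) (4,5) (12,15) (16,18) (19,21)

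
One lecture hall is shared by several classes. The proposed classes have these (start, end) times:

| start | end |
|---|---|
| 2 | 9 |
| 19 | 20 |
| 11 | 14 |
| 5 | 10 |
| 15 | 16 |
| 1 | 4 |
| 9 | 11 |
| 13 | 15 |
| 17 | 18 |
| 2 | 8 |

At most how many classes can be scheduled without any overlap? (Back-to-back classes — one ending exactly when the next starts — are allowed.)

Sorted by end: (1,4)  (2,8)  (2,9)  (5,10)  (9,11)  (11,14)  (13,15)  (15,16)  (17,18)  (19,20)
take (1,4); take (5,10); skip (9,11); take (11,14); skip (13,15); take (15,16); take (17,18); take (19,20).
Selected 6 classes.

6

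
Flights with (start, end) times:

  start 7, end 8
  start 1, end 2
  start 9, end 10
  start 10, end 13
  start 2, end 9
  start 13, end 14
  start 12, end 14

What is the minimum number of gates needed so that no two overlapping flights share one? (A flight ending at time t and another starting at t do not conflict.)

2

starts: [1, 2, 7, 9, 10, 12, 13]
ends:   [2, 8, 9, 10, 13, 14, 14]
s1→1 e2→0 s2→1 s7→2  — peak 2.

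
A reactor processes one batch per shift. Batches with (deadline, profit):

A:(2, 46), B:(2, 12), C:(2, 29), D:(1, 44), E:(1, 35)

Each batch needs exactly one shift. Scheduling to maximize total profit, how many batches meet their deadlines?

Take jobs in profit order; each goes to the latest open slot no later than its deadline.
Profit order: A=46 D=44 E=35 C=29 B=12
Assign: A→slot 2, D→slot 1, E skipped, C skipped, B skipped.
Slots: [1:D] [2:A]
2 of 5 scheduled.

2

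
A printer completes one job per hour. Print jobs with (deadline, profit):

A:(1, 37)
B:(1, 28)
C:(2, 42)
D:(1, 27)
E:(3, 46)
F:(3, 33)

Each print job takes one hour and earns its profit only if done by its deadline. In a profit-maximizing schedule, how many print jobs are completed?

Sort by profit descending; place each in the latest free slot ≤ its deadline.
By profit: E(d3,46), C(d2,42), A(d1,37), F(d3,33), B(d1,28), D(d1,27)
E→slot 3; C→slot 2; A→slot 1; F skipped; B skipped; D skipped.
3 of 6 scheduled.

3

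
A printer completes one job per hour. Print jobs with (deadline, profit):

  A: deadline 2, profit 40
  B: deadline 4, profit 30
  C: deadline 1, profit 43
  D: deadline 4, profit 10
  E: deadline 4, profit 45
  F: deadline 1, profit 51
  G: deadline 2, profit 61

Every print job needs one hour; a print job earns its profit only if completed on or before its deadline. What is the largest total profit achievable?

Profit order: G=61 F=51 E=45 C=43 A=40 B=30 D=10
Assign: G→slot 2, F→slot 1, E→slot 4, C skipped, A skipped, B→slot 3, D skipped.
Slots: [1:F] [2:G] [3:B] [4:E]
Profit = 51 + 61 + 30 + 45 = 187

187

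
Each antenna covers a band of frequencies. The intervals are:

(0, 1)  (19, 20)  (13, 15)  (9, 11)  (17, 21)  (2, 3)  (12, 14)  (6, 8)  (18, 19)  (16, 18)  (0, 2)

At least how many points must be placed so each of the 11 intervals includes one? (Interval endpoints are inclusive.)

Process intervals by earliest right end; each time one isn't hit yet, stab at its right endpoint.
Sorted: [0,1] [0,2] [2,3] [6,8] [9,11] [12,14] [13,15] [16,18] [18,19] [19,20] [17,21]
{[0,1],[0,2]} hit by 1; {[2,3]} hit by 3; {[6,8]} hit by 8; {[9,11]} hit by 11; {[12,14],[13,15]} hit by 14; {[16,18],[18,19]} hit by 18; {[19,20],[17,21]} hit by 20.
Points: 1, 3, 8, 11, 14, 18, 20 (7 total).

7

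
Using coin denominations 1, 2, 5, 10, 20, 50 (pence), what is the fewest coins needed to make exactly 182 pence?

Use the largest denomination that fits, subtract, and repeat.
182 − 3×50→32 − 1×20→12 − 1×10→2 − 1×2→0
Total coins = 3 + 1 + 1 + 1 = 6

6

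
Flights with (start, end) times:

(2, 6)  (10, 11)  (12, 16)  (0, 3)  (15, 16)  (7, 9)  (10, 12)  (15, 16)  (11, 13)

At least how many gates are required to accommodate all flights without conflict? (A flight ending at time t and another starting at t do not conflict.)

Events (time:±→running): 0:+→1 2:+→2 3:-→1 6:-→0 7:+→1 9:-→0 10:+→1 10:+→2 11:-→1 11:+→2 12:-→1 12:+→2 13:-→1 15:+→2 15:+→3 … peak 3.

3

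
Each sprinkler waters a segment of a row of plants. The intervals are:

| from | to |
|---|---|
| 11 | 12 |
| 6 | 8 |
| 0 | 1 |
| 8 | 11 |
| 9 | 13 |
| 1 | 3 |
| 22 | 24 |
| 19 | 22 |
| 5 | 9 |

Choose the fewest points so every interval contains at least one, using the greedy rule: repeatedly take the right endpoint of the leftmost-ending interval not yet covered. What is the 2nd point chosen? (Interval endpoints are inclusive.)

Sort by right endpoint; whenever an interval is uncovered, place a point at its right end.
By right end: [0,1]  [1,3]  [6,8]  [5,9]  [8,11]  [11,12]  [9,13]  [19,22]  [22,24]
[0,1] uncovered → point at 1; [6,8] uncovered → point at 8; [11,12] uncovered → point at 12; [19,22] uncovered → point at 22.
Points: 1, 8, 12, 22 (4 total).

8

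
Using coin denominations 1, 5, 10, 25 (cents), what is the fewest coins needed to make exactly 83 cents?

83 = 3×25 + 1×5 + 3×1
Total coins = 3 + 1 + 3 = 7

7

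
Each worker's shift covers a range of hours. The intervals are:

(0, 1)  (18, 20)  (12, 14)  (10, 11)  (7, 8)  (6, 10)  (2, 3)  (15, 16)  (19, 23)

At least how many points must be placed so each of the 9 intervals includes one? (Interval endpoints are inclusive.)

Process intervals by earliest right end; each time one isn't hit yet, stab at its right endpoint.
Sorted: [0,1] [2,3] [7,8] [6,10] [10,11] [12,14] [15,16] [18,20] [19,23]
{[0,1]} hit by 1; {[2,3]} hit by 3; {[7,8],[6,10]} hit by 8; {[10,11]} hit by 11; {[12,14]} hit by 14; {[15,16]} hit by 16; {[18,20],[19,23]} hit by 20.
Points: 1, 3, 8, 11, 14, 16, 20 (7 total).

7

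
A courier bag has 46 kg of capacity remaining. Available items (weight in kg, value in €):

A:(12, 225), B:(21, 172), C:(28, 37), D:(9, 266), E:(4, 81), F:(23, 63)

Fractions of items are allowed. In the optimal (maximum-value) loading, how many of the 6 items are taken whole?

Ratios (sorted): D 29.56, E 20.25, A 18.75, B 8.19, F 2.74, C 1.32
take D (9 @ 266); take E (4 @ 81); take A (12 @ 225); take B (21 @ 172). Capacity used 46/46.
4 item(s) taken whole.

4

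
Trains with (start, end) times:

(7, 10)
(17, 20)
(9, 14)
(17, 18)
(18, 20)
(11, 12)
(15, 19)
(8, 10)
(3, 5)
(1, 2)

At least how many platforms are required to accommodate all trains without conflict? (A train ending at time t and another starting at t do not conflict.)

Count concurrent intervals with a sweep; the peak is the room count.
starts: [1, 3, 7, 8, 9, 11, 15, 17, 17, 18]
ends:   [2, 5, 10, 10, 12, 14, 18, 19, 20, 20]
s1→1 e2→0 s3→1 e5→0 s7→1 s8→2 s9→3  — peak 3.

3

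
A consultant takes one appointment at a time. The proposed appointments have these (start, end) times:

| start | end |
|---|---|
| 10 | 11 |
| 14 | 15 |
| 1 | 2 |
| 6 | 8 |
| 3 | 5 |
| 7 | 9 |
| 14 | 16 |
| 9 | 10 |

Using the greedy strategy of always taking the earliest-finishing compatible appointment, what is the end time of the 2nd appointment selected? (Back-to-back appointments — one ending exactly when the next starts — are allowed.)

Sort by end time and greedily take each interval whose start is ≥ the last chosen end.
Sorted by end: (1,2)  (3,5)  (6,8)  (7,9)  (9,10)  (10,11)  (14,15)  (14,16)
take (1,2); take (3,5); take (6,8); skip (7,9); take (9,10); take (10,11); take (14,15); skip (14,16).
Selected: (1,2) (3,5) (6,8) (9,10) (10,11) (14,15)

5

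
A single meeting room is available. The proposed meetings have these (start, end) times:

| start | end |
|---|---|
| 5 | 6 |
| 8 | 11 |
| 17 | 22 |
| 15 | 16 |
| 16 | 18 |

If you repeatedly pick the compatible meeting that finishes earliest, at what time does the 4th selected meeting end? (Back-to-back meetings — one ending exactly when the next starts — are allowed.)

Order by finish time; keep every interval that doesn't clash with the previous kept one.
Sorted by end: (5,6)  (8,11)  (15,16)  (16,18)  (17,22)
take (5,6); take (8,11); take (15,16); take (16,18).
Selected: (5,6) (8,11) (15,16) (16,18)

18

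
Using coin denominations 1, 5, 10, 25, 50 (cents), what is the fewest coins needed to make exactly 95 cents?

4

Greedy: take as many of the largest coin as possible, then repeat with the remainder.
95 − 1×50→45 − 1×25→20 − 2×10→0
Total coins = 1 + 1 + 2 = 4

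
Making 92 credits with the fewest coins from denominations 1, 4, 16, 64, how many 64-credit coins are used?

92 = 1×64 + 1×16 + 3×4
Count of 64: 1

1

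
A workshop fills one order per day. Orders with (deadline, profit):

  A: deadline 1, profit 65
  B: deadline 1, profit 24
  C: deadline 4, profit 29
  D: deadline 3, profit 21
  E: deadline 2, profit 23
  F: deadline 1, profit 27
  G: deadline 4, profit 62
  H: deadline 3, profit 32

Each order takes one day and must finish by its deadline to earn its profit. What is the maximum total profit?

Profit order: A=65 G=62 H=32 C=29 F=27 B=24 E=23 D=21
Assign: A→slot 1, G→slot 4, H→slot 3, C→slot 2, F skipped, B skipped, E skipped, D skipped.
Slots: [1:A] [2:C] [3:H] [4:G]
Profit = 65 + 29 + 32 + 62 = 188

188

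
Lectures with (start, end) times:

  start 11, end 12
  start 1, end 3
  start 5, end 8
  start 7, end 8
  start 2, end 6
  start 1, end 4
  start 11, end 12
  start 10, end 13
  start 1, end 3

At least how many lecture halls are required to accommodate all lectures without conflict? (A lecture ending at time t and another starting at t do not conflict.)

Events (time:±→running): 1:+→1 1:+→2 1:+→3 2:+→4 … peak 4.

4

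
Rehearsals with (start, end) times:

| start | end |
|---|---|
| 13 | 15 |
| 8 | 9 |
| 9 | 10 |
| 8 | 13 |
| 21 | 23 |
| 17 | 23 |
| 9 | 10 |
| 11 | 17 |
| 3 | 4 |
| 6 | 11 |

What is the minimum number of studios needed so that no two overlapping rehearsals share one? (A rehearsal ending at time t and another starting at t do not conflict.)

4

The answer is the maximum number of intervals overlapping at any instant.
Events (time:±→running): 3:+→1 4:-→0 6:+→1 8:+→2 8:+→3 9:-→2 9:+→3 9:+→4 … peak 4.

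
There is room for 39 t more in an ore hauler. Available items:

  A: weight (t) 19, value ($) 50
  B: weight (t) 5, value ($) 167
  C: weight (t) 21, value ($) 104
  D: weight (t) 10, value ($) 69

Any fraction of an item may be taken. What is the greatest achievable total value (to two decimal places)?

347.89

Greedy by value/weight ratio, highest first.
Order: B (167/5=33.40) > D (69/10=6.90) > C (104/21=4.95) > A (50/19=2.63)
Fill: take B (5 @ 167) → take D (10 @ 69) → take C (21 @ 104) → take 3/19 of A → 7.89; 39/39 used.
Total value = 347.89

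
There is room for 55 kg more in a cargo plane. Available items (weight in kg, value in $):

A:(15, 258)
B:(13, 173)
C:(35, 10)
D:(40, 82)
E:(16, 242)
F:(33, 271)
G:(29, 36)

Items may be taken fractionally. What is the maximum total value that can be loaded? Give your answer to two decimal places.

Sort by value per unit weight and fill in that order.
Ratios (sorted): A 17.20, E 15.12, B 13.31, F 8.21, D 2.05, G 1.24, C 0.29
take A (15 @ 258); take E (16 @ 242); take B (13 @ 173); take 11/33 of F → 90.33. Capacity used 55/55.
Total value = 763.33

763.33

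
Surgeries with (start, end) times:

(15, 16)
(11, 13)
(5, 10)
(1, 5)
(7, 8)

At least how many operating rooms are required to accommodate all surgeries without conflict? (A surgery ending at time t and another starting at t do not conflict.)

2

Count concurrent intervals with a sweep; the peak is the room count.
Events (time:±→running): 1:+→1 5:-→0 5:+→1 7:+→2 … peak 2.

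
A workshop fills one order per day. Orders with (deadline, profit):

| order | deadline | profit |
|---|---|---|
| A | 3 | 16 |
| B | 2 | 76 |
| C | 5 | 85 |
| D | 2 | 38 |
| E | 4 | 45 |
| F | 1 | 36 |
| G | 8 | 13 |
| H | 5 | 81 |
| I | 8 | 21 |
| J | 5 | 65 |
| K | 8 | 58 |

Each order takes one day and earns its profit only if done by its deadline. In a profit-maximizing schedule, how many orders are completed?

8

Take jobs in profit order; each goes to the latest open slot no later than its deadline.
By profit: C(d5,85), H(d5,81), B(d2,76), J(d5,65), K(d8,58), E(d4,45), D(d2,38), F(d1,36), I(d8,21), A(d3,16), G(d8,13)
C→slot 5; H→slot 4; B→slot 2; J→slot 3; K→slot 8; E→slot 1; D skipped; F skipped; I→slot 7; A skipped; G→slot 6.
8 of 11 scheduled.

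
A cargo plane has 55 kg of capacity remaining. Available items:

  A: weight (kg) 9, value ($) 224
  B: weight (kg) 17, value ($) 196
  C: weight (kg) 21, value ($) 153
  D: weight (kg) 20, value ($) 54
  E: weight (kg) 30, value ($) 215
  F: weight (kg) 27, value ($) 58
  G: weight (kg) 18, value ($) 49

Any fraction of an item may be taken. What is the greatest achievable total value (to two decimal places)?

Greedy by value/weight ratio, highest first.
Order: A (224/9=24.89) > B (196/17=11.53) > C (153/21=7.29) > E (215/30=7.17) > G (49/18=2.72) > D (54/20=2.70) > F (58/27=2.15)
Fill: take A (9 @ 224) → take B (17 @ 196) → take C (21 @ 153) → take 8/30 of E → 57.33; 55/55 used.
Total value = 630.33

630.33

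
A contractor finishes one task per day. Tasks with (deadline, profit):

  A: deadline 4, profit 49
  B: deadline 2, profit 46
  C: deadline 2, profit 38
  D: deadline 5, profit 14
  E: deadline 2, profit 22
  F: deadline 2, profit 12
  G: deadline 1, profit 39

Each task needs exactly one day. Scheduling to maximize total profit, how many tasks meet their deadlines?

4

By profit: A(d4,49), B(d2,46), G(d1,39), C(d2,38), E(d2,22), D(d5,14), F(d2,12)
A→slot 4; B→slot 2; G→slot 1; C skipped; E skipped; D→slot 5; F skipped.
4 of 7 scheduled.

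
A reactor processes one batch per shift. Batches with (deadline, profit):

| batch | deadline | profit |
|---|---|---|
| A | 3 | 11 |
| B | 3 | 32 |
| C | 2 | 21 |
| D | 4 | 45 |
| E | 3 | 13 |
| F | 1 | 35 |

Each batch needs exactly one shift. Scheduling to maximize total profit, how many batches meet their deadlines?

4

Profit order: D=45 F=35 B=32 C=21 E=13 A=11
Assign: D→slot 4, F→slot 1, B→slot 3, C→slot 2, E skipped, A skipped.
Slots: [1:F] [2:C] [3:B] [4:D]
4 of 6 scheduled.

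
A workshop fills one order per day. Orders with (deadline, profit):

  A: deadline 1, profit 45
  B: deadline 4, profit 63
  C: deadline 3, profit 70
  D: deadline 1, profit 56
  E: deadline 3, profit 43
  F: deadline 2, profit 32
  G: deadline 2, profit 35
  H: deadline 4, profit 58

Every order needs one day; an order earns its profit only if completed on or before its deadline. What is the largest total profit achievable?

247

Take jobs in profit order; each goes to the latest open slot no later than its deadline.
By profit: C(d3,70), B(d4,63), H(d4,58), D(d1,56), A(d1,45), E(d3,43), G(d2,35), F(d2,32)
C→slot 3; B→slot 4; H→slot 2; D→slot 1; A skipped; E skipped; G skipped; F skipped.
Profit = 56 + 58 + 70 + 63 = 247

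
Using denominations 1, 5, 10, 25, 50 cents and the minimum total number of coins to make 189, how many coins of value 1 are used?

189 = 3×50 + 1×25 + 1×10 + 4×1
Count of 1: 4

4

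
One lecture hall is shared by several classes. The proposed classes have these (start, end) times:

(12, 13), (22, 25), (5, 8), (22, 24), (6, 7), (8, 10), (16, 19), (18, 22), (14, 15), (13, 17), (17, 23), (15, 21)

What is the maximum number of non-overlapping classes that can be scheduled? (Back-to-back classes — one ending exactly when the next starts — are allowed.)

Order by finish time; keep every interval that doesn't clash with the previous kept one.
By end time: (6,7), (5,8), (8,10), (12,13), (14,15), (13,17), (16,19), (15,21), (18,22), (17,23), (22,24), (22,25).
Pick (6,7); next start ≥ 7 → (8,10); next start ≥ 10 → (12,13); next start ≥ 13 → (14,15); next start ≥ 15 → (16,19); next start ≥ 19 → (22,24).
Selected 6 classes.

6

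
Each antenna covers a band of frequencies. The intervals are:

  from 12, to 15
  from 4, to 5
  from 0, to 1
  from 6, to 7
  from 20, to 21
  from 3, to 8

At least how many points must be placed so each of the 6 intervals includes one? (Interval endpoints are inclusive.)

Sorted: [0,1] [4,5] [6,7] [3,8] [12,15] [20,21]
{[0,1]} hit by 1; {[4,5]} hit by 5; {[6,7],[3,8]} hit by 7; {[12,15]} hit by 15; {[20,21]} hit by 21.
Points: 1, 5, 7, 15, 21 (5 total).

5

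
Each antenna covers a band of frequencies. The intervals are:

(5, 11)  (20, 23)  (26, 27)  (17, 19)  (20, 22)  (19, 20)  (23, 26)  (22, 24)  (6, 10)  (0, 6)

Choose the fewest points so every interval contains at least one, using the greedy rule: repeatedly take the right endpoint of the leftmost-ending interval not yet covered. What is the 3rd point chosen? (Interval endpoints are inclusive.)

22

Process intervals by earliest right end; each time one isn't hit yet, stab at its right endpoint.
Sorted: [0,6] [6,10] [5,11] [17,19] [19,20] [20,22] [20,23] [22,24] [23,26] [26,27]
{[0,6],[6,10],[5,11]} hit by 6; {[17,19],[19,20]} hit by 19; {[20,22],[20,23],[22,24]} hit by 22; {[23,26],[26,27]} hit by 26.
Points: 6, 19, 22, 26 (4 total).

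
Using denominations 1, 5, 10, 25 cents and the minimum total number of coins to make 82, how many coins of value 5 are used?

1

Greedy: take as many of the largest coin as possible, then repeat with the remainder.
82 − 3×25→7 − 1×5→2 − 2×1→0
Count of 5: 1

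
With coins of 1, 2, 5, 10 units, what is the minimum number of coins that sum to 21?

3

21 − 2×10→1 − 1×1→0
Total coins = 2 + 1 = 3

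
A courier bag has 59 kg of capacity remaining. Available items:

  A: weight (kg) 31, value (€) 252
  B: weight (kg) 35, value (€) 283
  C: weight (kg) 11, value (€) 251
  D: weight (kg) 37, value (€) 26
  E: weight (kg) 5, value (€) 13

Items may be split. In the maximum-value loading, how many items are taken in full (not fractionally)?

2

Greedy by value/weight ratio, highest first.
Order: C (251/11=22.82) > A (252/31=8.13) > B (283/35=8.09) > E (13/5=2.60) > D (26/37=0.70)
Fill: take C (11 @ 251) → take A (31 @ 252) → take 17/35 of B → 137.46; 59/59 used.
2 item(s) taken whole; one partial (take 17/35 of B).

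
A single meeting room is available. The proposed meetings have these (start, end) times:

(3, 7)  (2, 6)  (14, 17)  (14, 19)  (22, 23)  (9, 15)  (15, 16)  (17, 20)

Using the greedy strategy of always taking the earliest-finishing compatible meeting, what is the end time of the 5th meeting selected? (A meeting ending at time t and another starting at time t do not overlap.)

Greedy by earliest finish: after sorting by end time, pick each interval compatible with the last pick.
By end time: (2,6), (3,7), (9,15), (15,16), (14,17), (14,19), (17,20), (22,23).
Pick (2,6); next start ≥ 6 → (9,15); next start ≥ 15 → (15,16); next start ≥ 16 → (17,20); next start ≥ 20 → (22,23).
Selected: (2,6) (9,15) (15,16) (17,20) (22,23)

23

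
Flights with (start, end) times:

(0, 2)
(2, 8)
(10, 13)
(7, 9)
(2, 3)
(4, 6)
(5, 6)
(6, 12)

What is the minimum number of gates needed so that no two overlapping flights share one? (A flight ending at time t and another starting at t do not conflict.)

3

Count concurrent intervals with a sweep; the peak is the room count.
Events (time:±→running): 0:+→1 2:-→0 2:+→1 2:+→2 3:-→1 4:+→2 5:+→3 … peak 3.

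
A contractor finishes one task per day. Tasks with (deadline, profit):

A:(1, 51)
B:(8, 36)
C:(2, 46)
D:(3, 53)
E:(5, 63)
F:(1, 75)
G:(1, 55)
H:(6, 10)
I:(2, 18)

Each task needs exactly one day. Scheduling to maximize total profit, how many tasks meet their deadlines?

6

Sort by profit descending; place each in the latest free slot ≤ its deadline.
Profit order: F=75 E=63 G=55 D=53 A=51 C=46 B=36 I=18 H=10
Assign: F→slot 1, E→slot 5, G skipped, D→slot 3, A skipped, C→slot 2, B→slot 8, I skipped, H→slot 6.
Slots: [1:F] [2:C] [3:D] [5:E] [6:H] [8:B]
6 of 9 scheduled.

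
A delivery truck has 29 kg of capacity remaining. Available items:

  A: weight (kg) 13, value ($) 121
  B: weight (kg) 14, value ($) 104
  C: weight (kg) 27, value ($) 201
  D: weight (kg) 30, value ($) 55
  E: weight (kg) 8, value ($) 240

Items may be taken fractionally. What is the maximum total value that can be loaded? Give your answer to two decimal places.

Sort by value per unit weight and fill in that order.
Ratios (sorted): E 30.00, A 9.31, C 7.44, B 7.43, D 1.83
take E (8 @ 240); take A (13 @ 121); take 8/27 of C → 59.56. Capacity used 29/29.
Total value = 420.56

420.56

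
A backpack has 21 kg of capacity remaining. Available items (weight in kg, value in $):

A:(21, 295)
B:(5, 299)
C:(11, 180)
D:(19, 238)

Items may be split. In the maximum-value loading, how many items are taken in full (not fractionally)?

2

Greedy by value/weight ratio, highest first.
Order: B (299/5=59.80) > C (180/11=16.36) > A (295/21=14.05) > D (238/19=12.53)
Fill: take B (5 @ 299) → take C (11 @ 180) → take 5/21 of A → 70.24; 21/21 used.
2 item(s) taken whole; one partial (take 5/21 of A).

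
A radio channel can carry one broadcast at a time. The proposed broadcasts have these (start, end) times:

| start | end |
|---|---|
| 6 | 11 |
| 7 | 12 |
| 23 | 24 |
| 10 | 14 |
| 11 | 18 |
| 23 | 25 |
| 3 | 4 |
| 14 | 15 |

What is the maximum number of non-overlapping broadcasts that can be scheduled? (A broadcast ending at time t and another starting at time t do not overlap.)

By end time: (3,4), (6,11), (7,12), (10,14), (14,15), (11,18), (23,24), (23,25).
Pick (3,4); next start ≥ 4 → (6,11); next start ≥ 11 → (14,15); next start ≥ 15 → (23,24).
Selected 4 broadcasts.

4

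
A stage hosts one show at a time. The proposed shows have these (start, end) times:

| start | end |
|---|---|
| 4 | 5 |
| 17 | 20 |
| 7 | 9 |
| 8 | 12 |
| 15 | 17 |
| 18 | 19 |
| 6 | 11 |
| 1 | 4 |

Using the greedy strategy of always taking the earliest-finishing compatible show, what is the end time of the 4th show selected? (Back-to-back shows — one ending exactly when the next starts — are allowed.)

17

Sorted by end: (1,4)  (4,5)  (7,9)  (6,11)  (8,12)  (15,17)  (18,19)  (17,20)
take (1,4); take (4,5); take (7,9); skip (8,12); take (15,17); take (18,19).
Selected: (1,4) (4,5) (7,9) (15,17) (18,19)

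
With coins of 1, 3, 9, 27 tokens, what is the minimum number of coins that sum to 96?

6

Use the largest denomination that fits, subtract, and repeat.
96 = 3×27 + 1×9 + 2×3
Total coins = 3 + 1 + 2 = 6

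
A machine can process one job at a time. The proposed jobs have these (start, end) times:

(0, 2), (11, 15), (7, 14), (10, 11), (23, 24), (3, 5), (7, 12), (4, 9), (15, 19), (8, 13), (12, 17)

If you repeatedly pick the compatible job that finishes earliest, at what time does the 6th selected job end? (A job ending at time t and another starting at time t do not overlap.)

24

Greedy by earliest finish: after sorting by end time, pick each interval compatible with the last pick.
Sorted by end: (0,2)  (3,5)  (4,9)  (10,11)  (7,12)  (8,13)  (7,14)  (11,15)  (12,17)  (15,19)  (23,24)
take (0,2); take (3,5); skip (4,9); take (10,11); skip (7,12); skip (8,13); skip (7,14); take (11,15); skip (12,17); take (15,19); take (23,24).
Selected: (0,2) (3,5) (10,11) (11,15) (15,19) (23,24)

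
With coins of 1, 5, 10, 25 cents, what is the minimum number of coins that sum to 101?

5

Use the largest denomination that fits, subtract, and repeat.
101 = 4×25 + 1×1
Total coins = 4 + 1 = 5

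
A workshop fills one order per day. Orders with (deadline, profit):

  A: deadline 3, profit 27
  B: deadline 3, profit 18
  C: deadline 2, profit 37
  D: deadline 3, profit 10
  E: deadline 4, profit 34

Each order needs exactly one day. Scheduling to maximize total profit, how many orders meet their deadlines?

Take jobs in profit order; each goes to the latest open slot no later than its deadline.
By profit: C(d2,37), E(d4,34), A(d3,27), B(d3,18), D(d3,10)
C→slot 2; E→slot 4; A→slot 3; B→slot 1; D skipped.
4 of 5 scheduled.

4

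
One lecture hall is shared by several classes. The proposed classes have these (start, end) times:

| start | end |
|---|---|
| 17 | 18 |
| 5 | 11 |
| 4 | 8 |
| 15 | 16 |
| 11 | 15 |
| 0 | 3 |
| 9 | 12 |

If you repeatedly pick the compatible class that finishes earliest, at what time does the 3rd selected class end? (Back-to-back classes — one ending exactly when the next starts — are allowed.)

Sorted by end: (0,3)  (4,8)  (5,11)  (9,12)  (11,15)  (15,16)  (17,18)
take (0,3); take (4,8); take (9,12); skip (11,15); take (15,16); take (17,18).
Selected: (0,3) (4,8) (9,12) (15,16) (17,18)

12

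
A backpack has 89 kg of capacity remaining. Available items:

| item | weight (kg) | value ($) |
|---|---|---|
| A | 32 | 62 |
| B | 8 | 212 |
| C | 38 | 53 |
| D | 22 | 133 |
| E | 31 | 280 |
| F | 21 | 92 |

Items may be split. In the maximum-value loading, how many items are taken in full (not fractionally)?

4

Greedy by value/weight ratio, highest first.
Ratios (sorted): B 26.50, E 9.03, D 6.05, F 4.38, A 1.94, C 1.39
take B (8 @ 212); take E (31 @ 280); take D (22 @ 133); take F (21 @ 92); take 7/32 of A → 13.56. Capacity used 89/89.
4 item(s) taken whole; one partial (take 7/32 of A).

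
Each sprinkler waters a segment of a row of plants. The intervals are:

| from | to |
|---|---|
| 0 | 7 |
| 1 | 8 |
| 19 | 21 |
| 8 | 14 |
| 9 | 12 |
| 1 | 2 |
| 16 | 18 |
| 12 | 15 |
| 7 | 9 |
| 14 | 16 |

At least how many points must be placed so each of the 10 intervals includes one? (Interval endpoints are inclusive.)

By right end: [1,2]  [0,7]  [1,8]  [7,9]  [9,12]  [8,14]  [12,15]  [14,16]  [16,18]  [19,21]
[1,2] uncovered → point at 2; [7,9] uncovered → point at 9; [12,15] uncovered → point at 15; [16,18] uncovered → point at 18; [19,21] uncovered → point at 21.
Points: 2, 9, 15, 18, 21 (5 total).

5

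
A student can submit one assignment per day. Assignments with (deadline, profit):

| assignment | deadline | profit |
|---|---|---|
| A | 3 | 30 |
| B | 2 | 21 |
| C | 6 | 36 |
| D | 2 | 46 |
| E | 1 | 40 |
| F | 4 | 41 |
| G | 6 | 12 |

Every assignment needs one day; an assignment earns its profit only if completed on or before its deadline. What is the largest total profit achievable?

Sort by profit descending; place each in the latest free slot ≤ its deadline.
By profit: D(d2,46), F(d4,41), E(d1,40), C(d6,36), A(d3,30), B(d2,21), G(d6,12)
D→slot 2; F→slot 4; E→slot 1; C→slot 6; A→slot 3; B skipped; G→slot 5.
Profit = 40 + 46 + 30 + 41 + 12 + 36 = 205

205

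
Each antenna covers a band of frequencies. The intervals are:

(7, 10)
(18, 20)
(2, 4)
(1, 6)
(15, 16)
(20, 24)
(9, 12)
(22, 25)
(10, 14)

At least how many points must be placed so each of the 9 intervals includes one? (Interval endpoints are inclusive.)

Process intervals by earliest right end; each time one isn't hit yet, stab at its right endpoint.
Sorted: [2,4] [1,6] [7,10] [9,12] [10,14] [15,16] [18,20] [20,24] [22,25]
{[2,4],[1,6]} hit by 4; {[7,10],[9,12],[10,14]} hit by 10; {[15,16]} hit by 16; {[18,20],[20,24]} hit by 20; {[22,25]} hit by 25.
Points: 4, 10, 16, 20, 25 (5 total).

5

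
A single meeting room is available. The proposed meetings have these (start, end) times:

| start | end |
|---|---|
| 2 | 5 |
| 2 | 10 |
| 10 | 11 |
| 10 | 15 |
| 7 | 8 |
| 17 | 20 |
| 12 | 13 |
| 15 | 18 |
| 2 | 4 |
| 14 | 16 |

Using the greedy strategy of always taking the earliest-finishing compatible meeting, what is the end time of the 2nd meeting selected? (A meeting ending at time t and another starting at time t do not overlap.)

Sorted by end: (2,4)  (2,5)  (7,8)  (2,10)  (10,11)  (12,13)  (10,15)  (14,16)  (15,18)  (17,20)
take (2,4); take (7,8); skip (2,10); take (10,11); take (12,13); skip (10,15); take (14,16); take (17,20).
Selected: (2,4) (7,8) (10,11) (12,13) (14,16) (17,20)

8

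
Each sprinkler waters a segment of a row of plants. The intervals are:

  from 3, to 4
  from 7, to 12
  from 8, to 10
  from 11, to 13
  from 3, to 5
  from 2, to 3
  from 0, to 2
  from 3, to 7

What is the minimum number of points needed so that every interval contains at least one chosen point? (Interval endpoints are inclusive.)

Sort by right endpoint; whenever an interval is uncovered, place a point at its right end.
Sorted: [0,2] [2,3] [3,4] [3,5] [3,7] [8,10] [7,12] [11,13]
{[0,2],[2,3]} hit by 2; {[3,4],[3,5],[3,7]} hit by 4; {[8,10],[7,12]} hit by 10; {[11,13]} hit by 13.
Points: 2, 4, 10, 13 (4 total).

4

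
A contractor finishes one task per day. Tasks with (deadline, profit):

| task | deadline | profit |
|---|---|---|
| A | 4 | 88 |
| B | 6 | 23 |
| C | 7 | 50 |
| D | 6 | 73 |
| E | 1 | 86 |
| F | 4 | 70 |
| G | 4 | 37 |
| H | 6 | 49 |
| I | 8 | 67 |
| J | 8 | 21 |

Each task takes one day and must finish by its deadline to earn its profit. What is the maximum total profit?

Take jobs in profit order; each goes to the latest open slot no later than its deadline.
By profit: A(d4,88), E(d1,86), D(d6,73), F(d4,70), I(d8,67), C(d7,50), H(d6,49), G(d4,37), B(d6,23), J(d8,21)
A→slot 4; E→slot 1; D→slot 6; F→slot 3; I→slot 8; C→slot 7; H→slot 5; G→slot 2; B skipped; J skipped.
Profit = 86 + 37 + 70 + 88 + 49 + 73 + 50 + 67 = 520

520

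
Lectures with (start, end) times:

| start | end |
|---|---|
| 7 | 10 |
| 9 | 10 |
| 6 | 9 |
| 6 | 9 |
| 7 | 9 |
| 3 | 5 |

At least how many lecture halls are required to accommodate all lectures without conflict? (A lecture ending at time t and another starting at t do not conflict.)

4

The answer is the maximum number of intervals overlapping at any instant.
starts: [3, 6, 6, 7, 7, 9]
ends:   [5, 9, 9, 9, 10, 10]
s3→1 e5→0 s6→1 s6→2 s7→3 s7→4  — peak 4.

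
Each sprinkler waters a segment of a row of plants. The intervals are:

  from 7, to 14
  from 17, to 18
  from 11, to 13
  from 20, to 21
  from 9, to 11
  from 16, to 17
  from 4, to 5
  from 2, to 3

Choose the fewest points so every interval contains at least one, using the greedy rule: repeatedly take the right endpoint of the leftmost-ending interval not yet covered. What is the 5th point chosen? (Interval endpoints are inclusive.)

21

Process intervals by earliest right end; each time one isn't hit yet, stab at its right endpoint.
By right end: [2,3]  [4,5]  [9,11]  [11,13]  [7,14]  [16,17]  [17,18]  [20,21]
[2,3] uncovered → point at 3; [4,5] uncovered → point at 5; [9,11] uncovered → point at 11; [16,17] uncovered → point at 17; [20,21] uncovered → point at 21.
Points: 3, 5, 11, 17, 21 (5 total).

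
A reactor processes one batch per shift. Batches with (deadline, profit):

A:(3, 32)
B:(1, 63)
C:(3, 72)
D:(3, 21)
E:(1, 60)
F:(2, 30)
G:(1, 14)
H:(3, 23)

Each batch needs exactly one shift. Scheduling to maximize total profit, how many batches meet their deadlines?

3

Profit order: C=72 B=63 E=60 A=32 F=30 H=23 D=21 G=14
Assign: C→slot 3, B→slot 1, E skipped, A→slot 2, F skipped, H skipped, D skipped, G skipped.
Slots: [1:B] [2:A] [3:C]
3 of 8 scheduled.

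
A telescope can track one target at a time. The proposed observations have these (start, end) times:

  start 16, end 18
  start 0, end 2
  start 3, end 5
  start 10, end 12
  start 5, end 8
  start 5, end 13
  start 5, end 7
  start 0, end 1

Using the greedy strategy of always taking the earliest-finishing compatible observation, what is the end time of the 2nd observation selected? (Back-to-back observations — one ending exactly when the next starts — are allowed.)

5

Order by finish time; keep every interval that doesn't clash with the previous kept one.
By end time: (0,1), (0,2), (3,5), (5,7), (5,8), (10,12), (5,13), (16,18).
Pick (0,1); next start ≥ 1 → (3,5); next start ≥ 5 → (5,7); next start ≥ 7 → (10,12); next start ≥ 12 → (16,18).
Selected: (0,1) (3,5) (5,7) (10,12) (16,18)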